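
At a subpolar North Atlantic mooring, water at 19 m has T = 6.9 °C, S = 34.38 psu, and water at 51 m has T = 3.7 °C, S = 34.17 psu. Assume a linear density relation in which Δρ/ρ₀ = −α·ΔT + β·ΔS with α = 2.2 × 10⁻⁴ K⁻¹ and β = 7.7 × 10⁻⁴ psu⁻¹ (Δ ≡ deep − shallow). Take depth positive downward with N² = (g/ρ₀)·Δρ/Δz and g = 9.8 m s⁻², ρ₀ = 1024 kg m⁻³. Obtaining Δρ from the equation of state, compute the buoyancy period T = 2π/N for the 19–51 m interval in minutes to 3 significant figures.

ΔT = -3.2 K, ΔS = -0.21 psu (deep − shallow).
Δρ/ρ₀ = −αΔT + βΔS = 7.04 × 10⁻⁴ − 1.617 × 10⁻⁴ = 5.423 × 10⁻⁴, so Δρ ≈ 0.5553 kg m⁻³.
N² = (g/ρ₀)·Δρ/Δz = g·(Δρ/ρ₀)/Δz = 9.8 × 5.423 × 10⁻⁴ / 32 = 1.6608 × 10⁻⁴ s⁻².
N = √(1.6608 × 10⁻⁴) = 0.012887 rad s⁻¹ → T = 2π/N = 487.56 s = 8.1260 min ≈ 8.13 min.

8.13 min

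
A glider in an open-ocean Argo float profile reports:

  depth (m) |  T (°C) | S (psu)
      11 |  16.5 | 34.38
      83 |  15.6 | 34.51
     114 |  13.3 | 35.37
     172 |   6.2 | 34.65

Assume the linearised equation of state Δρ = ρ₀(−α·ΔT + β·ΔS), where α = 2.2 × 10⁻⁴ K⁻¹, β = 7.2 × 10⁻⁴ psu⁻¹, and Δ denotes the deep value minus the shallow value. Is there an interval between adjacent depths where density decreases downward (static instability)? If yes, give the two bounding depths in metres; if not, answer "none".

Evaluate Δρ/ρ₀ = −αΔT + βΔS across each adjacent pair:
  11–83 m: −αΔT+βΔS = −(2.2 × 10⁻⁴)(-0.9)+(7.2 × 10⁻⁴)(+0.13) = 2.9 × 10⁻⁴ → stable
  83–114 m: −αΔT+βΔS = −(2.2 × 10⁻⁴)(-2.3)+(7.2 × 10⁻⁴)(+0.86) = 1.1 × 10⁻³ → stable
  114–172 m: −αΔT+βΔS = −(2.2 × 10⁻⁴)(-7.1)+(7.2 × 10⁻⁴)(-0.72) = 1.0 × 10⁻³ → stable
Every interval has Δρ > 0: the column is stably stratified throughout.

none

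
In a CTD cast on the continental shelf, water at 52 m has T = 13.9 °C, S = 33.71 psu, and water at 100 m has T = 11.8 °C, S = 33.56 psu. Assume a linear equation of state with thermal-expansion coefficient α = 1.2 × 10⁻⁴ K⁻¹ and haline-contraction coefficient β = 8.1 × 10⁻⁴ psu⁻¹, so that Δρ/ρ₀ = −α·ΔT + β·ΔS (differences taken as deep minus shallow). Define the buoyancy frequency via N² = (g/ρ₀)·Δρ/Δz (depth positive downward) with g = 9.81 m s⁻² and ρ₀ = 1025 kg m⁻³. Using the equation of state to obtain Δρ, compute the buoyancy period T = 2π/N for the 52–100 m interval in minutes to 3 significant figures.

ΔT = -2.1 K, ΔS = -0.15 psu (deep − shallow).
Δρ/ρ₀ = −αΔT + βΔS = 2.52 × 10⁻⁴ − 1.215 × 10⁻⁴ = 1.305 × 10⁻⁴, so Δρ ≈ 0.1338 kg m⁻³.
N² = (g/ρ₀)·Δρ/Δz = g·(Δρ/ρ₀)/Δz = 9.81 × 1.305 × 10⁻⁴ / 48 = 2.6671 × 10⁻⁵ s⁻².
N = √(2.6671 × 10⁻⁵) = 5.1644 × 10⁻³ rad s⁻¹ → T = 2π/N = 1.2166 × 10³ s = 20.277 min ≈ 20.3 min.

20.3 min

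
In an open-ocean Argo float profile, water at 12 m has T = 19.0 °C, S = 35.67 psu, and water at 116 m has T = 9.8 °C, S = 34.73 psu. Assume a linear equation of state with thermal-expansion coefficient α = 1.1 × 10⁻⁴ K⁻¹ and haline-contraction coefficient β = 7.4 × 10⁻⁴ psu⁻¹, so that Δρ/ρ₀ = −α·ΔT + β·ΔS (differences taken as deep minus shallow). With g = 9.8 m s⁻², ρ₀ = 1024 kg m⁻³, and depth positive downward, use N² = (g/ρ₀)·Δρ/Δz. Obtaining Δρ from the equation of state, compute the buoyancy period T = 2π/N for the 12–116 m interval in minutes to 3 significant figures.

19.2 min

ΔT = -9.2 K, ΔS = -0.94 psu (deep − shallow).
Δρ/ρ₀ = −αΔT + βΔS = 1.012 × 10⁻³ − 6.956 × 10⁻⁴ = 3.164 × 10⁻⁴, so Δρ ≈ 0.3240 kg m⁻³.
N² = (g/ρ₀)·Δρ/Δz = g·(Δρ/ρ₀)/Δz = 9.8 × 3.164 × 10⁻⁴ / 104 = 2.9815 × 10⁻⁵ s⁻².
N = √(2.9815 × 10⁻⁵) = 5.4603 × 10⁻³ rad s⁻¹ → T = 2π/N = 1.1507 × 10³ s = 19.178 min ≈ 19.2 min.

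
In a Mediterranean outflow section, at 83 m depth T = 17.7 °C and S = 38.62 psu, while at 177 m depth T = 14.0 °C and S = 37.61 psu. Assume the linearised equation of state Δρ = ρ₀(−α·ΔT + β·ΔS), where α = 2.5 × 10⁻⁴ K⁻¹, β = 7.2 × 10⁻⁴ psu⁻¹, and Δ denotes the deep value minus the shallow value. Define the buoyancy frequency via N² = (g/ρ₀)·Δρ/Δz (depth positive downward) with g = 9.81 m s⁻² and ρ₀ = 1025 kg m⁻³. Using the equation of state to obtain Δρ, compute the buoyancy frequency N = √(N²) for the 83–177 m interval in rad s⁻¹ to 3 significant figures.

4.54 × 10⁻³ rad s⁻¹

ΔT = -3.7 K, ΔS = -1.01 psu (deep − shallow).
Δρ/ρ₀ = −αΔT + βΔS = 9.25 × 10⁻⁴ − 7.272 × 10⁻⁴ = 1.978 × 10⁻⁴, so Δρ ≈ 0.2027 kg m⁻³.
N² = (g/ρ₀)·Δρ/Δz = g·(Δρ/ρ₀)/Δz = 9.81 × 1.978 × 10⁻⁴ / 94 = 2.0643 × 10⁻⁵ s⁻².
N = √(2.0643 × 10⁻⁵) = 4.5435 × 10⁻³ rad s⁻¹ ≈ 4.54 × 10⁻³ rad s⁻¹.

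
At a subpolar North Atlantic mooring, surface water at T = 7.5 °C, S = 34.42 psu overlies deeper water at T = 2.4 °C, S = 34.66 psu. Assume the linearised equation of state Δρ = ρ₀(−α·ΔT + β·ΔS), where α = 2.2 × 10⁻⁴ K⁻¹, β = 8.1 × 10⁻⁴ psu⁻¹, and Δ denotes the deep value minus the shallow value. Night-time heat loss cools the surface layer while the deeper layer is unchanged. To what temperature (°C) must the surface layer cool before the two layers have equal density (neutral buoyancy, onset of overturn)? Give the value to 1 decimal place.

1.5 °C

Neutral buoyancy requires Δρ = 0, i.e. −α(T_deep − T_surf′) + β(S_deep − S_surf) = 0.
T_surf′ = T_deep − (β/α)·ΔS = 2.4 − (8.1 × 10⁻⁴/2.2 × 10⁻⁴)·(+0.24) = 1.516 °C.
Cooling required: 7.5 − (1.516) = 5.984 °C.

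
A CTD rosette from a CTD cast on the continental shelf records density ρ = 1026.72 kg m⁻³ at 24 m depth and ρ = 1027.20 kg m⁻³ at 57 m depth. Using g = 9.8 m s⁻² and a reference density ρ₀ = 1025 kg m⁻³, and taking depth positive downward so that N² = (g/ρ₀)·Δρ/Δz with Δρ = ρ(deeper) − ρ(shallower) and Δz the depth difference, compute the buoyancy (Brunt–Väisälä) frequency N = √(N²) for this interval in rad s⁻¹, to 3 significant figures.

0.0118 rad s⁻¹

Δρ = 1027.20 − 1026.72 = 0.48 kg m⁻³ over Δz = 57 − 24 = 33 m.
N² = (9.8/1025) × (0.48/33) = 1.3907 × 10⁻⁴ s⁻².
N = √(1.3907 × 10⁻⁴) = 0.011793 rad s⁻¹ ≈ 0.0118 rad s⁻¹.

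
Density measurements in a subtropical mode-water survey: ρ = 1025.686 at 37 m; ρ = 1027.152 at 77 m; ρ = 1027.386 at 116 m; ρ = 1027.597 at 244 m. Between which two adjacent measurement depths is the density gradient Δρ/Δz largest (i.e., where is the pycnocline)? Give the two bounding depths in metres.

Compute the density gradient over each adjacent pair:
  37–77 m: Δρ/Δz = 1.466/40 = 0.037 kg m⁻⁴
  77–116 m: Δρ/Δz = 0.234/39 = 6.0 × 10⁻³ kg m⁻⁴
  116–244 m: Δρ/Δz = 0.211/128 = 1.6 × 10⁻³ kg m⁻⁴
The largest gradient is in the 37–77 m interval — the pycnocline.

37–77 m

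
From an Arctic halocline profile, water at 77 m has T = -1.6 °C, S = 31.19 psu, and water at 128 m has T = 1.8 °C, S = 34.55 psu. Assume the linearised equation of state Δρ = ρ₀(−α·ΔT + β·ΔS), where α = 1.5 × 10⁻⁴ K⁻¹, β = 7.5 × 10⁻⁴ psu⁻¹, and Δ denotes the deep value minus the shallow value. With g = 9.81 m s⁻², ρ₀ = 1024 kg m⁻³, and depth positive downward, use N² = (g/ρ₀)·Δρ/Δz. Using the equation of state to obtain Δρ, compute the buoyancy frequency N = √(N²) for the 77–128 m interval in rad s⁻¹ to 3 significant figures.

ΔT = +3.4 K, ΔS = +3.36 psu (deep − shallow).
Δρ/ρ₀ = −αΔT + βΔS = -5.10 × 10⁻⁴ + 2.52 × 10⁻³ = 2.01 × 10⁻³, so Δρ ≈ 2.058 kg m⁻³.
N² = (g/ρ₀)·Δρ/Δz = g·(Δρ/ρ₀)/Δz = 9.81 × 2.01 × 10⁻³ / 51 = 3.8663 × 10⁻⁴ s⁻².
N = √(3.8663 × 10⁻⁴) = 0.019663 rad s⁻¹ ≈ 0.0197 rad s⁻¹.

0.0197 rad s⁻¹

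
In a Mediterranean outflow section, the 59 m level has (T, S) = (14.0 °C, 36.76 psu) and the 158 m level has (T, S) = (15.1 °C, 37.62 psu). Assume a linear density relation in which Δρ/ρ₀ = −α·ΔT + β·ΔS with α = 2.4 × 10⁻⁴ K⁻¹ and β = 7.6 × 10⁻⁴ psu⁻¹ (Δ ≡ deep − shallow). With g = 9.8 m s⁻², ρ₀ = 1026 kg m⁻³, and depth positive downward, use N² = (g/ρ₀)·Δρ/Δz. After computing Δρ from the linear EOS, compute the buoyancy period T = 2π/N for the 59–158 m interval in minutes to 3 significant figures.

16.9 min

ΔT = +1.1 K, ΔS = +0.86 psu (deep − shallow).
Δρ/ρ₀ = −αΔT + βΔS = -2.64 × 10⁻⁴ + 6.536 × 10⁻⁴ = 3.896 × 10⁻⁴, so Δρ ≈ 0.3997 kg m⁻³.
N² = (g/ρ₀)·Δρ/Δz = g·(Δρ/ρ₀)/Δz = 9.8 × 3.896 × 10⁻⁴ / 99 = 3.8566 × 10⁻⁵ s⁻².
N = √(3.8566 × 10⁻⁵) = 6.2102 × 10⁻³ rad s⁻¹ → T = 2π/N = 1.0118 × 10³ s = 16.863 min ≈ 16.9 min.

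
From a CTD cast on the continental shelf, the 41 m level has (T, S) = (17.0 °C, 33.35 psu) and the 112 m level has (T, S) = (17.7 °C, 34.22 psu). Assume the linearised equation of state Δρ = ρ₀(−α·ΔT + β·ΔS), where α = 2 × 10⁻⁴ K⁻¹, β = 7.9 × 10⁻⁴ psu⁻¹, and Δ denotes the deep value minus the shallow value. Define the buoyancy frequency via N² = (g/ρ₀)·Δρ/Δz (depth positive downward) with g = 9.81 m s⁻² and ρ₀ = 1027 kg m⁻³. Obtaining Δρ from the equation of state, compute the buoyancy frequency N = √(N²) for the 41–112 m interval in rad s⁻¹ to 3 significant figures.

ΔT = +0.7 K, ΔS = +0.87 psu (deep − shallow).
Δρ/ρ₀ = −αΔT + βΔS = -1.40 × 10⁻⁴ + 6.873 × 10⁻⁴ = 5.473 × 10⁻⁴, so Δρ ≈ 0.5621 kg m⁻³.
N² = (g/ρ₀)·Δρ/Δz = g·(Δρ/ρ₀)/Δz = 9.81 × 5.473 × 10⁻⁴ / 71 = 7.5620 × 10⁻⁵ s⁻².
N = √(7.5620 × 10⁻⁵) = 8.6960 × 10⁻³ rad s⁻¹ ≈ 8.70 × 10⁻³ rad s⁻¹.

8.70 × 10⁻³ rad s⁻¹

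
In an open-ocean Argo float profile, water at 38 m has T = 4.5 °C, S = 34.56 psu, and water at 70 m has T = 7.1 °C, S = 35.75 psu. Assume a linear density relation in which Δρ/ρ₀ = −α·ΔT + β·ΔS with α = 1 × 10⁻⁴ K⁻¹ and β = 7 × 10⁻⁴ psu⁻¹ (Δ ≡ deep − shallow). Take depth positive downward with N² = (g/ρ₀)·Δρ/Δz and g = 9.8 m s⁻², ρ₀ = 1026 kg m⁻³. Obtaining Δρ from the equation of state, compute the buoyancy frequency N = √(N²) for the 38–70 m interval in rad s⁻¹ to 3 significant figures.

0.0132 rad s⁻¹

ΔT = +2.6 K, ΔS = +1.19 psu (deep − shallow).
Δρ/ρ₀ = −αΔT + βΔS = -2.60 × 10⁻⁴ + 8.33 × 10⁻⁴ = 5.73 × 10⁻⁴, so Δρ ≈ 0.5879 kg m⁻³.
N² = (g/ρ₀)·Δρ/Δz = g·(Δρ/ρ₀)/Δz = 9.8 × 5.73 × 10⁻⁴ / 32 = 1.7548 × 10⁻⁴ s⁻².
N = √(1.7548 × 10⁻⁴) = 0.013247 rad s⁻¹ ≈ 0.0132 rad s⁻¹.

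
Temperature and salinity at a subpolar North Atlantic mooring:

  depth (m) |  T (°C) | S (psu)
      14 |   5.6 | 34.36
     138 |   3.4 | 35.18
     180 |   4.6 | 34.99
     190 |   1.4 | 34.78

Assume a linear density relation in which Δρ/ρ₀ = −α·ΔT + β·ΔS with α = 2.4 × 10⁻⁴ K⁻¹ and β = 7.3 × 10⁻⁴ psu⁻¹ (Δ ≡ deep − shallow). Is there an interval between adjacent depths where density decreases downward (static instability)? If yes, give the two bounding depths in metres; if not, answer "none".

138–180 m

Evaluate Δρ/ρ₀ = −αΔT + βΔS across each adjacent pair:
  14–138 m: −αΔT+βΔS = −(2.4 × 10⁻⁴)(-2.2)+(7.3 × 10⁻⁴)(+0.82) = 1.1 × 10⁻³ → stable
  138–180 m: −αΔT+βΔS = −(2.4 × 10⁻⁴)(+1.2)+(7.3 × 10⁻⁴)(-0.19) = -4.3 × 10⁻⁴ → UNSTABLE
  180–190 m: −αΔT+βΔS = −(2.4 × 10⁻⁴)(-3.2)+(7.3 × 10⁻⁴)(-0.21) = 6.1 × 10⁻⁴ → stable
The 138–180 m interval has Δρ < 0: lighter water underlies denser water.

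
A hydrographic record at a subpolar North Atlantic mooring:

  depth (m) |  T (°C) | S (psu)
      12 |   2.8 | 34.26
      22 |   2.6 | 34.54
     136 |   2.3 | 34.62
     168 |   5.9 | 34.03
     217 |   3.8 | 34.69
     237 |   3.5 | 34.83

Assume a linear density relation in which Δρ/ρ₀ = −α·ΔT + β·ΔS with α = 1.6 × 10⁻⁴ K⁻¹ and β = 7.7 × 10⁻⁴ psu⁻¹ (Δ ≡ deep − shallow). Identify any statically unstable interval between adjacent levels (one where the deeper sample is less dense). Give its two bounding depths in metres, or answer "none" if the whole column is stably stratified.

Evaluate Δρ/ρ₀ = −αΔT + βΔS across each adjacent pair:
  12–22 m: −αΔT+βΔS = −(1.6 × 10⁻⁴)(-0.2)+(7.7 × 10⁻⁴)(+0.28) = 2.5 × 10⁻⁴ → stable
  22–136 m: −αΔT+βΔS = −(1.6 × 10⁻⁴)(-0.3)+(7.7 × 10⁻⁴)(+0.08) = 1.1 × 10⁻⁴ → stable
  136–168 m: −αΔT+βΔS = −(1.6 × 10⁻⁴)(+3.6)+(7.7 × 10⁻⁴)(-0.59) = -1.0 × 10⁻³ → UNSTABLE
  168–217 m: −αΔT+βΔS = −(1.6 × 10⁻⁴)(-2.1)+(7.7 × 10⁻⁴)(+0.66) = 8.4 × 10⁻⁴ → stable
  217–237 m: −αΔT+βΔS = −(1.6 × 10⁻⁴)(-0.3)+(7.7 × 10⁻⁴)(+0.14) = 1.6 × 10⁻⁴ → stable
The 136–168 m interval has Δρ < 0: lighter water underlies denser water.

136–168 m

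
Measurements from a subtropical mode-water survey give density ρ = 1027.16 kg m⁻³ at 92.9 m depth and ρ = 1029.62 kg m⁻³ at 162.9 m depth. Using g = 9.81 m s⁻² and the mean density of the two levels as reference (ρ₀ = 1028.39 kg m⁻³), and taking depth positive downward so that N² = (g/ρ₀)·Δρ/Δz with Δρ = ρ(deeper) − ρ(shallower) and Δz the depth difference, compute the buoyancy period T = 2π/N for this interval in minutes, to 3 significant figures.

5.72 min

Δρ = 1029.62 − 1027.16 = 2.46 kg m⁻³ over Δz = 162.9 − 92.9 = 70 m.
N² = (9.81/1028.39) × (2.46/70) = 3.3523 × 10⁻⁴ s⁻².
N = √(3.3523 × 10⁻⁴) = 0.018309 rad s⁻¹, so T = 2π/N = 343.17 s = 5.7195 min ≈ 5.72 min.
N² > 0, so the interval is statically stable.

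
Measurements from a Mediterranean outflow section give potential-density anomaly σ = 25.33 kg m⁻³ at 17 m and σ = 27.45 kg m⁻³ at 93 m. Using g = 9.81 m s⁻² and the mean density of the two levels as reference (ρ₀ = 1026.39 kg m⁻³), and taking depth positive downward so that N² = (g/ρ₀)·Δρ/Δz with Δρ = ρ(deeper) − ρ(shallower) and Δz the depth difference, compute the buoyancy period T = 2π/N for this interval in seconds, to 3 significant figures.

385 s

Δρ = 1027.45 − 1025.33 = 2.12 kg m⁻³ over Δz = 93 − 17 = 76 m.
N² = (9.81/1026.39) × (2.12/76) = 2.6661 × 10⁻⁴ s⁻².
N = √(2.6661 × 10⁻⁴) = 0.016328 rad s⁻¹, so T = 2π/N = 384.81 s ≈ 385 s.
N² > 0, so the interval is statically stable.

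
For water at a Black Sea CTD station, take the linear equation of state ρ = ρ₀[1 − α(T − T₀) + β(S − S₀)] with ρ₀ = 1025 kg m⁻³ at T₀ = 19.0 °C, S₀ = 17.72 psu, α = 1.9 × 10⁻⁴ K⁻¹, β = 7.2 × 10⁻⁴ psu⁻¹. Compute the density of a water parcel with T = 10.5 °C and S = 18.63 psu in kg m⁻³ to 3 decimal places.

1027.327 kg m⁻³

T − T₀ = -8.5 K, S − S₀ = +0.91 psu.
Bracket = 1 − α·(-8.5) + β·(+0.91) = 1 + (2.2702 × 10⁻³) = 1.0022702.
ρ = 1025 × 1.0022702 = 1027.327 kg m⁻³.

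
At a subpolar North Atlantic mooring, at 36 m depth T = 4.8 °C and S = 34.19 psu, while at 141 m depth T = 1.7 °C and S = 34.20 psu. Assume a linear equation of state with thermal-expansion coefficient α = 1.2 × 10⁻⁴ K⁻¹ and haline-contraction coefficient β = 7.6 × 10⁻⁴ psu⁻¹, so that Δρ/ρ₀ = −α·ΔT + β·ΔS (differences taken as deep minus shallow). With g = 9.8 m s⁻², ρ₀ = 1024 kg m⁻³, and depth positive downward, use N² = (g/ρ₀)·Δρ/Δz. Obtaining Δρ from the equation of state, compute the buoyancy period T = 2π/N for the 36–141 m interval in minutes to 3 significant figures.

17.6 min

ΔT = -3.1 K, ΔS = +0.01 psu (deep − shallow).
Δρ/ρ₀ = −αΔT + βΔS = 3.72 × 10⁻⁴ + 7.60 × 10⁻⁶ = 3.796 × 10⁻⁴, so Δρ ≈ 0.3887 kg m⁻³.
N² = (g/ρ₀)·Δρ/Δz = g·(Δρ/ρ₀)/Δz = 9.8 × 3.796 × 10⁻⁴ / 105 = 3.5429 × 10⁻⁵ s⁻².
N = √(3.5429 × 10⁻⁵) = 5.9522 × 10⁻³ rad s⁻¹ → T = 2π/N = 1.0556 × 10³ s = 17.593 min ≈ 17.6 min.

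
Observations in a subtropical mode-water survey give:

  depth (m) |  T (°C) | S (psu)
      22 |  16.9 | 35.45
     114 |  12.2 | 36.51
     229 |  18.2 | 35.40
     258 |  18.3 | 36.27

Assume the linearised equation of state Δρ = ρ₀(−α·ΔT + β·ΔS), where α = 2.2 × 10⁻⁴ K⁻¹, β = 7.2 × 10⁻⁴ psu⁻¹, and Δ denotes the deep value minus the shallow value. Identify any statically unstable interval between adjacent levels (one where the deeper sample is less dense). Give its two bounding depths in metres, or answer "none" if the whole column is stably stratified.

114–229 m

Evaluate Δρ/ρ₀ = −αΔT + βΔS across each adjacent pair:
  22–114 m: −αΔT+βΔS = −(2.2 × 10⁻⁴)(-4.7)+(7.2 × 10⁻⁴)(+1.06) = 1.8 × 10⁻³ → stable
  114–229 m: −αΔT+βΔS = −(2.2 × 10⁻⁴)(+6.0)+(7.2 × 10⁻⁴)(-1.11) = -2.1 × 10⁻³ → UNSTABLE
  229–258 m: −αΔT+βΔS = −(2.2 × 10⁻⁴)(+0.1)+(7.2 × 10⁻⁴)(+0.87) = 6.0 × 10⁻⁴ → stable
The 114–229 m interval has Δρ < 0: lighter water underlies denser water.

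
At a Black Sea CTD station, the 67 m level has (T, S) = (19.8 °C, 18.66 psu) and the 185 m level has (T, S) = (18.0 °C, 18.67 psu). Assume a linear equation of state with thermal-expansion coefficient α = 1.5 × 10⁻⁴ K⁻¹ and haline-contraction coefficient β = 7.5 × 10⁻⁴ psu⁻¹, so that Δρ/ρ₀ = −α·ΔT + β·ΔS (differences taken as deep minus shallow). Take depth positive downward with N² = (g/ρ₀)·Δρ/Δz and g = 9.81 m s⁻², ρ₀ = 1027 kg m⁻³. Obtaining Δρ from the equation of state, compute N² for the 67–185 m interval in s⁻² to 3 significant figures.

2.31 × 10⁻⁵ s⁻²

ΔT = -1.8 K, ΔS = +0.01 psu (deep − shallow).
Δρ/ρ₀ = −αΔT + βΔS = 2.70 × 10⁻⁴ + 7.50 × 10⁻⁶ = 2.775 × 10⁻⁴, so Δρ ≈ 0.2850 kg m⁻³.
N² = (g/ρ₀)·Δρ/Δz = g·(Δρ/ρ₀)/Δz = 9.81 × 2.775 × 10⁻⁴ / 118 = 2.3070 × 10⁻⁵ s⁻² ≈ 2.31 × 10⁻⁵ s⁻².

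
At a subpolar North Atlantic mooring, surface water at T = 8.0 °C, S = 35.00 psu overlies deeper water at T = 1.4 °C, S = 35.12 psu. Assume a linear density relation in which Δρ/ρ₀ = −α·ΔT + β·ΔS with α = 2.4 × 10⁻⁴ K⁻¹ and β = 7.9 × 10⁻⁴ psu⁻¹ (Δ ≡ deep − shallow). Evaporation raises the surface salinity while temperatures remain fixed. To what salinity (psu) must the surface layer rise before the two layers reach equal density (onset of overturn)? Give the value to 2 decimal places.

Neutral buoyancy requires −α(T_deep − T_surf) + β(S_deep − S_surf′) = 0.
S_surf′ = S_deep − (α/β)·ΔT = 35.12 − (2.4 × 10⁻⁴/7.9 × 10⁻⁴)·(-6.6) = 37.1251 psu.
Increase required: 37.1251 − 35.00 = 2.1251 psu.

37.13 psu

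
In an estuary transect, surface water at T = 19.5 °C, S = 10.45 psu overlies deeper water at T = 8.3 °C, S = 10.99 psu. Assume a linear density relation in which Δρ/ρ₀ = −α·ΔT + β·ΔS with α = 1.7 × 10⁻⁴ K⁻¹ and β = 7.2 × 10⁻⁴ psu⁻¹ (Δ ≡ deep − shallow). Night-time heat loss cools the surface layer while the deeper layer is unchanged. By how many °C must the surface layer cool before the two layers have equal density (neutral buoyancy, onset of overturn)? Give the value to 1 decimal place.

13.5 °C

Neutral buoyancy requires Δρ = 0, i.e. −α(T_deep − T_surf′) + β(S_deep − S_surf) = 0.
T_surf′ = T_deep − (β/α)·ΔS = 8.3 − (7.2 × 10⁻⁴/1.7 × 10⁻⁴)·(+0.54) = 6.013 °C.
Cooling required: 19.5 − (6.013) = 13.487 °C.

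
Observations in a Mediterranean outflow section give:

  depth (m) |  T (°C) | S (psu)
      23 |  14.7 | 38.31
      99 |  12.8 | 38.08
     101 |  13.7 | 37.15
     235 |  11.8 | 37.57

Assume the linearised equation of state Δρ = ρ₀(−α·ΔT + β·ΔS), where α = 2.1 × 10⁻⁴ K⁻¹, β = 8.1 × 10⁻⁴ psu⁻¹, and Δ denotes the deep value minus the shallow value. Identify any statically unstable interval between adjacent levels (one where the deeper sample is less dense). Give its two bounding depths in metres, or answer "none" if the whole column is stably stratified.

99–101 m

Evaluate Δρ/ρ₀ = −αΔT + βΔS across each adjacent pair:
  23–99 m: −αΔT+βΔS = −(2.1 × 10⁻⁴)(-1.9)+(8.1 × 10⁻⁴)(-0.23) = 2.1 × 10⁻⁴ → stable
  99–101 m: −αΔT+βΔS = −(2.1 × 10⁻⁴)(+0.9)+(8.1 × 10⁻⁴)(-0.93) = -9.4 × 10⁻⁴ → UNSTABLE
  101–235 m: −αΔT+βΔS = −(2.1 × 10⁻⁴)(-1.9)+(8.1 × 10⁻⁴)(+0.42) = 7.4 × 10⁻⁴ → stable
The 99–101 m interval has Δρ < 0: lighter water underlies denser water.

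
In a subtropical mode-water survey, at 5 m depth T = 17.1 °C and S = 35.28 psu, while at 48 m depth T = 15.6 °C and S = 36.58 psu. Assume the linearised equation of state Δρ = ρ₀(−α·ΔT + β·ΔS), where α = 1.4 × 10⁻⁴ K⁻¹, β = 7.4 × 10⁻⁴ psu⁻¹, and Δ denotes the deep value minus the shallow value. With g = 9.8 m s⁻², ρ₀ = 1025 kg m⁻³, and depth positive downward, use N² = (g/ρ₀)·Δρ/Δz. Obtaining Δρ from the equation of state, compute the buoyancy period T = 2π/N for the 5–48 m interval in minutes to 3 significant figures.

ΔT = -1.5 K, ΔS = +1.30 psu (deep − shallow).
Δρ/ρ₀ = −αΔT + βΔS = 2.10 × 10⁻⁴ + 9.62 × 10⁻⁴ = 1.172 × 10⁻³, so Δρ ≈ 1.201 kg m⁻³.
N² = (g/ρ₀)·Δρ/Δz = g·(Δρ/ρ₀)/Δz = 9.8 × 1.172 × 10⁻³ / 43 = 2.6711 × 10⁻⁴ s⁻².
N = √(2.6711 × 10⁻⁴) = 0.016344 rad s⁻¹ → T = 2π/N = 384.43 s = 6.4072 min ≈ 6.41 min.

6.41 min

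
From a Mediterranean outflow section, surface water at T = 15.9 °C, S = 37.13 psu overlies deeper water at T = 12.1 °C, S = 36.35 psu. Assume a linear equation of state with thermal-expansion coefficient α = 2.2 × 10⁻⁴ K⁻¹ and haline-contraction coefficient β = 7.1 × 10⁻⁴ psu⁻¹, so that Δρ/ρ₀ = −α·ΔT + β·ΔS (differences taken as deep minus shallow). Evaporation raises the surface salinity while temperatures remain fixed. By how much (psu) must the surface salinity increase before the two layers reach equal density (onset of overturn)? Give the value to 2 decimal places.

Neutral buoyancy requires −α(T_deep − T_surf) + β(S_deep − S_surf′) = 0.
S_surf′ = S_deep − (α/β)·ΔT = 36.35 − (2.2 × 10⁻⁴/7.1 × 10⁻⁴)·(-3.8) = 37.5275 psu.
Increase required: 37.5275 − 37.13 = 0.3975 psu.

0.40 psu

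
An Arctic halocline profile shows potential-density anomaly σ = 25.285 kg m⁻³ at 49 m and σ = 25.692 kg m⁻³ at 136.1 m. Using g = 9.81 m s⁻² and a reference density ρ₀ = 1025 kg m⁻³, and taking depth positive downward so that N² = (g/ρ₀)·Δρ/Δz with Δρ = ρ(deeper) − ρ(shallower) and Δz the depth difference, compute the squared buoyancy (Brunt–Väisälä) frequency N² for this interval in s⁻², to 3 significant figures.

4.47 × 10⁻⁵ s⁻²

Δρ = 1025.692 − 1025.285 = 0.407 kg m⁻³ over Δz = 136.1 − 49 = 87.1 m.
N² = (9.81/1025) × (0.407/87.1) = 4.4722 × 10⁻⁵ s⁻² ≈ 4.47 × 10⁻⁵ s⁻².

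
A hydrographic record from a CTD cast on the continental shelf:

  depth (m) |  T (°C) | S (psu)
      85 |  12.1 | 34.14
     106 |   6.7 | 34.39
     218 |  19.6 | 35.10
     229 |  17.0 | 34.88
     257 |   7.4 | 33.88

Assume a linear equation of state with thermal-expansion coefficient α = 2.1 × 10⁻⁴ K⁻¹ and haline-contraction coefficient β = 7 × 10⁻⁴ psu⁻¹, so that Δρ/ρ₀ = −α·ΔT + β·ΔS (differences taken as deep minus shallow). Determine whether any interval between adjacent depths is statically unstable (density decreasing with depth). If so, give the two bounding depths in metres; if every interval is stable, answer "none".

Evaluate Δρ/ρ₀ = −αΔT + βΔS across each adjacent pair:
  85–106 m: −αΔT+βΔS = −(2.1 × 10⁻⁴)(-5.4)+(7 × 10⁻⁴)(+0.25) = 1.3 × 10⁻³ → stable
  106–218 m: −αΔT+βΔS = −(2.1 × 10⁻⁴)(+12.9)+(7 × 10⁻⁴)(+0.71) = -2.2 × 10⁻³ → UNSTABLE
  218–229 m: −αΔT+βΔS = −(2.1 × 10⁻⁴)(-2.6)+(7 × 10⁻⁴)(-0.22) = 3.9 × 10⁻⁴ → stable
  229–257 m: −αΔT+βΔS = −(2.1 × 10⁻⁴)(-9.6)+(7 × 10⁻⁴)(-1.00) = 1.3 × 10⁻³ → stable
The 106–218 m interval has Δρ < 0: lighter water underlies denser water.

106–218 m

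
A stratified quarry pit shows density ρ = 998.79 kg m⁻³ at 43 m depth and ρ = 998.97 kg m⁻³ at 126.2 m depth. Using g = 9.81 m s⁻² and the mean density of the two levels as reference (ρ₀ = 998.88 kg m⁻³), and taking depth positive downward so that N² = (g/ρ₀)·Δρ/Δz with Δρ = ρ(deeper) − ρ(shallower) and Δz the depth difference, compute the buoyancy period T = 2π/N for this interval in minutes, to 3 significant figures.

Δρ = 998.97 − 998.79 = 0.18 kg m⁻³ over Δz = 126.2 − 43 = 83.2 m.
N² = (9.81/998.88) × (0.18/83.2) = 2.1247 × 10⁻⁵ s⁻².
N = √(2.1247 × 10⁻⁵) = 4.6094 × 10⁻³ rad s⁻¹, so T = 2π/N = 1.3631 × 10³ s = 22.718 min ≈ 22.7 min.
N² > 0, so the interval is statically stable.

22.7 min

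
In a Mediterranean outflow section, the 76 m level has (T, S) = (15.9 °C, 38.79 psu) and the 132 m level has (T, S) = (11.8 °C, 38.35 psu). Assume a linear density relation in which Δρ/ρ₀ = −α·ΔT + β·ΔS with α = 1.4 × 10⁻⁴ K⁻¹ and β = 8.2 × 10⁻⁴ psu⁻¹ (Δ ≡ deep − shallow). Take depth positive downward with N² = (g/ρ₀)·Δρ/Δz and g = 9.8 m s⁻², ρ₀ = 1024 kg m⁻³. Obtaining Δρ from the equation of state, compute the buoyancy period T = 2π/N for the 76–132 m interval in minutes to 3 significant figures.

17.1 min

ΔT = -4.1 K, ΔS = -0.44 psu (deep − shallow).
Δρ/ρ₀ = −αΔT + βΔS = 5.74 × 10⁻⁴ − 3.608 × 10⁻⁴ = 2.132 × 10⁻⁴, so Δρ ≈ 0.2183 kg m⁻³.
N² = (g/ρ₀)·Δρ/Δz = g·(Δρ/ρ₀)/Δz = 9.8 × 2.132 × 10⁻⁴ / 56 = 3.7310 × 10⁻⁵ s⁻².
N = √(3.7310 × 10⁻⁵) = 6.1082 × 10⁻³ rad s⁻¹ → T = 2π/N = 1.0286 × 10³ s = 17.143 min ≈ 17.1 min.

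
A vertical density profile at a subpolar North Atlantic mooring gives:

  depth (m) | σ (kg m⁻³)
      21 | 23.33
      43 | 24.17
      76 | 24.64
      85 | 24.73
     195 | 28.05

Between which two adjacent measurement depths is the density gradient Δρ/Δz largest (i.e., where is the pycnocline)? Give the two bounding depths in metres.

Compute the density gradient over each adjacent pair:
  21–43 m: Δρ/Δz = 0.84/22 = 0.038 kg m⁻⁴
  43–76 m: Δρ/Δz = 0.47/33 = 0.014 kg m⁻⁴
  76–85 m: Δρ/Δz = 0.09/9 = 0.010 kg m⁻⁴
  85–195 m: Δρ/Δz = 3.32/110 = 0.030 kg m⁻⁴
The largest gradient is in the 21–43 m interval — the pycnocline.

21–43 m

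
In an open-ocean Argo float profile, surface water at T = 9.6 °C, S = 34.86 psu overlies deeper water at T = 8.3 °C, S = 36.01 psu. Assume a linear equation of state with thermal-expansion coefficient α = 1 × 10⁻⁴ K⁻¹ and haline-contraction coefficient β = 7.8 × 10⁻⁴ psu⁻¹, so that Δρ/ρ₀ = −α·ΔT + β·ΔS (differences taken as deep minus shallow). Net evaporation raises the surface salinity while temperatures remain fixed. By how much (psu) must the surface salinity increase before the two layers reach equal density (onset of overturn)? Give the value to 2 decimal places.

Neutral buoyancy requires −α(T_deep − T_surf) + β(S_deep − S_surf′) = 0.
S_surf′ = S_deep − (α/β)·ΔT = 36.01 − (1 × 10⁻⁴/7.8 × 10⁻⁴)·(-1.3) = 36.1767 psu.
Increase required: 36.1767 − 34.86 = 1.3167 psu.

1.32 psu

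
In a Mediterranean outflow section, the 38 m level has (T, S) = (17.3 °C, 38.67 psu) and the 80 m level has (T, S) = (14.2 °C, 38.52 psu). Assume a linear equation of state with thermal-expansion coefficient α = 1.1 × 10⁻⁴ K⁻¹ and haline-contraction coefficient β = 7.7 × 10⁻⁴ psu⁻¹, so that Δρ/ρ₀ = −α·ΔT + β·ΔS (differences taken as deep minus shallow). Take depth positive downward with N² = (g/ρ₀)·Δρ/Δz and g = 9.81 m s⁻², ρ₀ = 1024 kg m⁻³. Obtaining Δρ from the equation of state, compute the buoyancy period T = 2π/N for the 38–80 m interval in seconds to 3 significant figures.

866 s

ΔT = -3.1 K, ΔS = -0.15 psu (deep − shallow).
Δρ/ρ₀ = −αΔT + βΔS = 3.41 × 10⁻⁴ − 1.155 × 10⁻⁴ = 2.255 × 10⁻⁴, so Δρ ≈ 0.2309 kg m⁻³.
N² = (g/ρ₀)·Δρ/Δz = g·(Δρ/ρ₀)/Δz = 9.81 × 2.255 × 10⁻⁴ / 42 = 5.2670 × 10⁻⁵ s⁻².
N = √(5.2670 × 10⁻⁵) = 7.2574 × 10⁻³ rad s⁻¹ → T = 2π/N = 865.76 s ≈ 866 s.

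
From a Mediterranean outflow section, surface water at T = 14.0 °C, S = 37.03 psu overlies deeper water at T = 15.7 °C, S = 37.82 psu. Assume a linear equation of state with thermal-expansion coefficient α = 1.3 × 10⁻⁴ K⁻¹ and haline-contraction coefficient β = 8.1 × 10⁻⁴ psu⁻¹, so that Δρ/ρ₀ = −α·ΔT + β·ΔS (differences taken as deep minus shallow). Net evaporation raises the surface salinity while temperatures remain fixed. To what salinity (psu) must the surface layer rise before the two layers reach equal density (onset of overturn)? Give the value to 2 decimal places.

Neutral buoyancy requires −α(T_deep − T_surf) + β(S_deep − S_surf′) = 0.
S_surf′ = S_deep − (α/β)·ΔT = 37.82 − (1.3 × 10⁻⁴/8.1 × 10⁻⁴)·(+1.7) = 37.5472 psu.
Increase required: 37.5472 − 37.03 = 0.5172 psu.

37.55 psu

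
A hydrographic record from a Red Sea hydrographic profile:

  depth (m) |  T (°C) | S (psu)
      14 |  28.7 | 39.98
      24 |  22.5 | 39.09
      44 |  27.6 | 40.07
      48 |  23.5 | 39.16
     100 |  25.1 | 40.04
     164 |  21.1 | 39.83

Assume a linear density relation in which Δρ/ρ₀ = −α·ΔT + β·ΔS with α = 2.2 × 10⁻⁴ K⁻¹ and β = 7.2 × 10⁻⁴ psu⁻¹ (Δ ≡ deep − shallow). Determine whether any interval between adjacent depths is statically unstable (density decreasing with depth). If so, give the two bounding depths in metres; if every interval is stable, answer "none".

Evaluate Δρ/ρ₀ = −αΔT + βΔS across each adjacent pair:
  14–24 m: −αΔT+βΔS = −(2.2 × 10⁻⁴)(-6.2)+(7.2 × 10⁻⁴)(-0.89) = 7.2 × 10⁻⁴ → stable
  24–44 m: −αΔT+βΔS = −(2.2 × 10⁻⁴)(+5.1)+(7.2 × 10⁻⁴)(+0.98) = -4.2 × 10⁻⁴ → UNSTABLE
  44–48 m: −αΔT+βΔS = −(2.2 × 10⁻⁴)(-4.1)+(7.2 × 10⁻⁴)(-0.91) = 2.5 × 10⁻⁴ → stable
  48–100 m: −αΔT+βΔS = −(2.2 × 10⁻⁴)(+1.6)+(7.2 × 10⁻⁴)(+0.88) = 2.8 × 10⁻⁴ → stable
  100–164 m: −αΔT+βΔS = −(2.2 × 10⁻⁴)(-4.0)+(7.2 × 10⁻⁴)(-0.21) = 7.3 × 10⁻⁴ → stable
The 24–44 m interval has Δρ < 0: lighter water underlies denser water.

24–44 m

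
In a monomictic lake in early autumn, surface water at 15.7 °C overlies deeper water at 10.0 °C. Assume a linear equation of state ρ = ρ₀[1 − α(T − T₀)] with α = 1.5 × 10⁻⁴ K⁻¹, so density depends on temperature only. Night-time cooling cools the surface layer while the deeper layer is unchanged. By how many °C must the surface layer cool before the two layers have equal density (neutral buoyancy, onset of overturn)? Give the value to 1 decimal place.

With temperature the only control, equal density requires T_surf′ = T_deep.
T_surf′ = 10.0 °C.
Cooling required: 15.7 − 10.0 = 5.7 °C.

5.7 °C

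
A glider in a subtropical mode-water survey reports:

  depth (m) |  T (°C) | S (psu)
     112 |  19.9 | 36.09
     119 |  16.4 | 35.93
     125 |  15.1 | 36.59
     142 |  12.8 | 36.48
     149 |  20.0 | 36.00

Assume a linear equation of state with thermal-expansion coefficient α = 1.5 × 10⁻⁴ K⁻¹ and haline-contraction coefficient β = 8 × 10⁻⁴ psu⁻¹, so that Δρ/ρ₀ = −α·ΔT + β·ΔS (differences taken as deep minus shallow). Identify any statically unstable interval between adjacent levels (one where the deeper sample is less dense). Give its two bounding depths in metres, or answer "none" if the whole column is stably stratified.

142–149 m

Evaluate Δρ/ρ₀ = −αΔT + βΔS across each adjacent pair:
  112–119 m: −αΔT+βΔS = −(1.5 × 10⁻⁴)(-3.5)+(8 × 10⁻⁴)(-0.16) = 4.0 × 10⁻⁴ → stable
  119–125 m: −αΔT+βΔS = −(1.5 × 10⁻⁴)(-1.3)+(8 × 10⁻⁴)(+0.66) = 7.2 × 10⁻⁴ → stable
  125–142 m: −αΔT+βΔS = −(1.5 × 10⁻⁴)(-2.3)+(8 × 10⁻⁴)(-0.11) = 2.6 × 10⁻⁴ → stable
  142–149 m: −αΔT+βΔS = −(1.5 × 10⁻⁴)(+7.2)+(8 × 10⁻⁴)(-0.48) = -1.5 × 10⁻³ → UNSTABLE
The 142–149 m interval has Δρ < 0: lighter water underlies denser water.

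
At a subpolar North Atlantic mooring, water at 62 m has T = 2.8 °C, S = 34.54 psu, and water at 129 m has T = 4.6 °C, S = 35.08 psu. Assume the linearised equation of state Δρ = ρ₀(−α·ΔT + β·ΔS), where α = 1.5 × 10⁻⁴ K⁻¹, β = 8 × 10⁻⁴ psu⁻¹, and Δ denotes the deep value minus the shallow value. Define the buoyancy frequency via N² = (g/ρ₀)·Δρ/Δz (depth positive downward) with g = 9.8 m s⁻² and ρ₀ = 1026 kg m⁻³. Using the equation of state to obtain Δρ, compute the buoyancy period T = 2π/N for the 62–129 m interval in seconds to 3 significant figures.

ΔT = +1.8 K, ΔS = +0.54 psu (deep − shallow).
Δρ/ρ₀ = −αΔT + βΔS = -2.70 × 10⁻⁴ + 4.32 × 10⁻⁴ = 1.62 × 10⁻⁴, so Δρ ≈ 0.1662 kg m⁻³.
N² = (g/ρ₀)·Δρ/Δz = g·(Δρ/ρ₀)/Δz = 9.8 × 1.62 × 10⁻⁴ / 67 = 2.3696 × 10⁻⁵ s⁻².
N = √(2.3696 × 10⁻⁵) = 4.8679 × 10⁻³ rad s⁻¹ → T = 2π/N = 1.2907 × 10³ s ≈ 1.29 × 10³ s.

1.29 × 10³ s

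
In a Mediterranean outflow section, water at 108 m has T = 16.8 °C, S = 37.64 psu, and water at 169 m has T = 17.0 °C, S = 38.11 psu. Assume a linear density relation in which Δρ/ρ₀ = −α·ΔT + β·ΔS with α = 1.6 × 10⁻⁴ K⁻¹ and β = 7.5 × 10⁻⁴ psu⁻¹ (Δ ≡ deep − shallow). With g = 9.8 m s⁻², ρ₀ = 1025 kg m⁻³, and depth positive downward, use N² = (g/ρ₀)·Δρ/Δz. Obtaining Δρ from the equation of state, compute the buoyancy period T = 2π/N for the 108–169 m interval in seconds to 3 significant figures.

ΔT = +0.2 K, ΔS = +0.47 psu (deep − shallow).
Δρ/ρ₀ = −αΔT + βΔS = -3.20 × 10⁻⁵ + 3.525 × 10⁻⁴ = 3.205 × 10⁻⁴, so Δρ ≈ 0.3285 kg m⁻³.
N² = (g/ρ₀)·Δρ/Δz = g·(Δρ/ρ₀)/Δz = 9.8 × 3.205 × 10⁻⁴ / 61 = 5.1490 × 10⁻⁵ s⁻².
N = √(5.1490 × 10⁻⁵) = 7.1757 × 10⁻³ rad s⁻¹ → T = 2π/N = 875.62 s ≈ 876 s.

876 s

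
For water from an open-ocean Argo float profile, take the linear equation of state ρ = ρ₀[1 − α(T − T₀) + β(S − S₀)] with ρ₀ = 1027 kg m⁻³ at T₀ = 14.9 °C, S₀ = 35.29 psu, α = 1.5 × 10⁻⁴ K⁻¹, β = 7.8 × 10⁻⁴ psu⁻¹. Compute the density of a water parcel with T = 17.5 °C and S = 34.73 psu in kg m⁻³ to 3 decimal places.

T − T₀ = +2.6 K, S − S₀ = -0.56 psu.
Bracket = 1 − α·(+2.6) + β·(-0.56) = 1 + (-8.268 × 10⁻⁴) = 0.9991732.
ρ = 1027 × 0.9991732 = 1026.151 kg m⁻³.

1026.151 kg m⁻³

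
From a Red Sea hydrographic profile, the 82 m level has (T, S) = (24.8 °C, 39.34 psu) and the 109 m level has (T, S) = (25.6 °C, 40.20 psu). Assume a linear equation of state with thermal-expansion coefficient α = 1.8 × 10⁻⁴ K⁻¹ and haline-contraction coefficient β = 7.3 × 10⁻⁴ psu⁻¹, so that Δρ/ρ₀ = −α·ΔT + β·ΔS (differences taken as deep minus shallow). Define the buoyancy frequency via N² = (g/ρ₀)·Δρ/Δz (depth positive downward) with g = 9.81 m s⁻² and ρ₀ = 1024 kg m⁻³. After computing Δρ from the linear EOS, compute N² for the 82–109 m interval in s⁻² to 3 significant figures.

ΔT = +0.8 K, ΔS = +0.86 psu (deep − shallow).
Δρ/ρ₀ = −αΔT + βΔS = -1.44 × 10⁻⁴ + 6.278 × 10⁻⁴ = 4.838 × 10⁻⁴, so Δρ ≈ 0.4954 kg m⁻³.
N² = (g/ρ₀)·Δρ/Δz = g·(Δρ/ρ₀)/Δz = 9.81 × 4.838 × 10⁻⁴ / 27 = 1.7578 × 10⁻⁴ s⁻² ≈ 1.76 × 10⁻⁴ s⁻².

1.76 × 10⁻⁴ s⁻²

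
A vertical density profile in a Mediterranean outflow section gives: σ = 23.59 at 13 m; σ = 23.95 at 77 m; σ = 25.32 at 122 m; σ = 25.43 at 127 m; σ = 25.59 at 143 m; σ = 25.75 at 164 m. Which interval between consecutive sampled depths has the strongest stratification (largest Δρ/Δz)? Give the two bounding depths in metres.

Compute the density gradient over each adjacent pair:
  13–77 m: Δρ/Δz = 0.36/64 = 5.6 × 10⁻³ kg m⁻⁴
  77–122 m: Δρ/Δz = 1.37/45 = 0.030 kg m⁻⁴
  122–127 m: Δρ/Δz = 0.11/5 = 0.022 kg m⁻⁴
  127–143 m: Δρ/Δz = 0.16/16 = 0.010 kg m⁻⁴
  143–164 m: Δρ/Δz = 0.16/21 = 7.6 × 10⁻³ kg m⁻⁴
The largest gradient is in the 77–122 m interval — the pycnocline.

77–122 m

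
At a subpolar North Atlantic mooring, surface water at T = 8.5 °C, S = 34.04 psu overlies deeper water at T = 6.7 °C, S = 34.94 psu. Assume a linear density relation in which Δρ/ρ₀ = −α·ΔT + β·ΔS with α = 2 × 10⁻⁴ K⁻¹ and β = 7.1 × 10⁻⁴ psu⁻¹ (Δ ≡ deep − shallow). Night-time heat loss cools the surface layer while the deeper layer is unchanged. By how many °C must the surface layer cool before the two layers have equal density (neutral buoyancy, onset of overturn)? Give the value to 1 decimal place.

5.0 °C

Neutral buoyancy requires Δρ = 0, i.e. −α(T_deep − T_surf′) + β(S_deep − S_surf) = 0.
T_surf′ = T_deep − (β/α)·ΔS = 6.7 − (7.1 × 10⁻⁴/2 × 10⁻⁴)·(+0.90) = 3.505 °C.
Cooling required: 8.5 − (3.505) = 4.995 °C.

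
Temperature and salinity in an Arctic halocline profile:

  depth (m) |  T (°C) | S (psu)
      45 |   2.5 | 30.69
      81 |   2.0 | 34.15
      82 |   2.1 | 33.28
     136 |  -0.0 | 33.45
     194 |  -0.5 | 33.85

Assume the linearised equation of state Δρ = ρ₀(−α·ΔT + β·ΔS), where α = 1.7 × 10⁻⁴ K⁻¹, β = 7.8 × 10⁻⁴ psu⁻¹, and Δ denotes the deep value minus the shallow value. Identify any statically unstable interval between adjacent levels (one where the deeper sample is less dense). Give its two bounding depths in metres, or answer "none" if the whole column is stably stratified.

81–82 m

Evaluate Δρ/ρ₀ = −αΔT + βΔS across each adjacent pair:
  45–81 m: −αΔT+βΔS = −(1.7 × 10⁻⁴)(-0.5)+(7.8 × 10⁻⁴)(+3.46) = 2.8 × 10⁻³ → stable
  81–82 m: −αΔT+βΔS = −(1.7 × 10⁻⁴)(+0.1)+(7.8 × 10⁻⁴)(-0.87) = -7.0 × 10⁻⁴ → UNSTABLE
  82–136 m: −αΔT+βΔS = −(1.7 × 10⁻⁴)(-2.1)+(7.8 × 10⁻⁴)(+0.17) = 4.9 × 10⁻⁴ → stable
  136–194 m: −αΔT+βΔS = −(1.7 × 10⁻⁴)(-0.5)+(7.8 × 10⁻⁴)(+0.40) = 4.0 × 10⁻⁴ → stable
The 81–82 m interval has Δρ < 0: lighter water underlies denser water.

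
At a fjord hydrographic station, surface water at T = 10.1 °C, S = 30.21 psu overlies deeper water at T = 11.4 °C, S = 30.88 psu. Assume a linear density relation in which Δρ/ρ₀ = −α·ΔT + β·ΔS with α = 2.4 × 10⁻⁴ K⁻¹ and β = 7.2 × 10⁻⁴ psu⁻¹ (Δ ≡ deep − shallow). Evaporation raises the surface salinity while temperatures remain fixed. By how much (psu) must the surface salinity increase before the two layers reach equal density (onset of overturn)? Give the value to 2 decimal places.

0.24 psu

Neutral buoyancy requires −α(T_deep − T_surf) + β(S_deep − S_surf′) = 0.
S_surf′ = S_deep − (α/β)·ΔT = 30.88 − (2.4 × 10⁻⁴/7.2 × 10⁻⁴)·(+1.3) = 30.4467 psu.
Increase required: 30.4467 − 30.21 = 0.2367 psu.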